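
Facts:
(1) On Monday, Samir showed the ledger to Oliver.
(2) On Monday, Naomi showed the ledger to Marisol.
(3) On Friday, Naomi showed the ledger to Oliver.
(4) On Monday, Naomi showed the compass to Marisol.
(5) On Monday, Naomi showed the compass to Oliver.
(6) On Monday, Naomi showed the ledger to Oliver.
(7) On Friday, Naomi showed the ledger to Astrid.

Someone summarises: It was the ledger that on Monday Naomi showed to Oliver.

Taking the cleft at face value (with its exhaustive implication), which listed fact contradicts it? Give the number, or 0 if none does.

5

Focus of the cleft: "the ledger" (the thing). Presupposed background: Naomi as agent and Oliver as recipient and on Monday as setting.
Exhaustivity: the ledger is the only thing satisfying that background.
Fact (5) shares the background but with thing = the compass; exhaustivity is violated.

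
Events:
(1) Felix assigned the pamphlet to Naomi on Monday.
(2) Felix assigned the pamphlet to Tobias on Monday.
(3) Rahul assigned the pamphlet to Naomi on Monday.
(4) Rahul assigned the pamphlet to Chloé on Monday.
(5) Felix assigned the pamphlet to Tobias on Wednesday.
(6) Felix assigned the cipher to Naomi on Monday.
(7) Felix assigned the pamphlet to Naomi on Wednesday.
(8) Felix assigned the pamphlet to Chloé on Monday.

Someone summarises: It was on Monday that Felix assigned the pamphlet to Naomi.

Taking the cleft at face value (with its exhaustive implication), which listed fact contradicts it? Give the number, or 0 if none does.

7

Focus of the cleft: "on Monday" (the setting). Presupposed background: agent = Felix, thing = the pamphlet, recipient = Naomi.
Exhaustivity: on Monday is the only setting satisfying that background.
But fact (7) also has agent = Felix, thing = the pamphlet, recipient = Naomi, with setting = on Wednesday — so the exhaustive reading fails.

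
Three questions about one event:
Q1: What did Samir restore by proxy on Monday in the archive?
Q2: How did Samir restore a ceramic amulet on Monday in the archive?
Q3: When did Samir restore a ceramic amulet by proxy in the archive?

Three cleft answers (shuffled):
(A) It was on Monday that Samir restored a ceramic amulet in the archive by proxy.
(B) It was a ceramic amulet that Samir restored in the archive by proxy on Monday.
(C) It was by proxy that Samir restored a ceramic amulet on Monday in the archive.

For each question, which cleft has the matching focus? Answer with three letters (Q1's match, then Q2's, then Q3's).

Q1 asks about the direct object; cleft (B) focuses "a ceramic amulet", which is the direct object — so Q1 → B.
Q2 asks about the manner; cleft (C) focuses "by proxy", which is the manner — so Q2 → C.
Q3 asks about the time; cleft (A) focuses "on Monday", which is the time — so Q3 → A.
Mapping: Q1→B, Q2→C, Q3→A.

BCA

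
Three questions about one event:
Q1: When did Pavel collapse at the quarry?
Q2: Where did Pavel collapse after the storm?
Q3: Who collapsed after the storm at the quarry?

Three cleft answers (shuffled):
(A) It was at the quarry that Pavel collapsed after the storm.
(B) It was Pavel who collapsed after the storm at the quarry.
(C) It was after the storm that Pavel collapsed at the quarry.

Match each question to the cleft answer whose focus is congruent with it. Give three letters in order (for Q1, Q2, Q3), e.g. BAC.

CAB

Q1 asks about the time; cleft (C) focuses "after the storm", which is the time — so Q1 → C.
Q2 asks about the location; cleft (A) focuses "at the quarry", which is the location — so Q2 → A.
Q3 asks about the subject (agent); cleft (B) focuses "Pavel", which is the subject (agent) — so Q3 → B.
Mapping: Q1→C, Q2→A, Q3→B.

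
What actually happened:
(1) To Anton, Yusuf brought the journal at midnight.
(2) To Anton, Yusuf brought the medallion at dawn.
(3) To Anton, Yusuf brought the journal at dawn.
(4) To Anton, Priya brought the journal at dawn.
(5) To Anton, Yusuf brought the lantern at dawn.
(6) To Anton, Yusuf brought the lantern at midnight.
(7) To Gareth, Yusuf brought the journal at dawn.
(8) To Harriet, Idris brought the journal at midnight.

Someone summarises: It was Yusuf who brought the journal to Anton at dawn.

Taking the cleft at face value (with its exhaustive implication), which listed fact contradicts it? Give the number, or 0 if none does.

4

Focus of the cleft: "Yusuf" (the agent). Presupposed background: the journal as thing and Anton as recipient and at dawn as setting.
Exhaustivity: Yusuf is the only agent satisfying that background.
Fact (4) shares the background but with agent = Priya; exhaustivity is violated.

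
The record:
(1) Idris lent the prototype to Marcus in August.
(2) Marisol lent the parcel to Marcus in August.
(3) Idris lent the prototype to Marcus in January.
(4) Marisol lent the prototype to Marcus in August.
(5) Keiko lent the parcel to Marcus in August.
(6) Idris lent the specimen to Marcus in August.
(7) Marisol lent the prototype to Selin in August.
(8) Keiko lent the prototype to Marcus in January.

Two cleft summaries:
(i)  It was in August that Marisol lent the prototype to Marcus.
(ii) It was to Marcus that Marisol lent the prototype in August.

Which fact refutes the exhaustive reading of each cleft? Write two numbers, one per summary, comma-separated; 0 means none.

0, 7

Summary (i) focuses "in August" (the setting); background same agent, thing, recipient (Marisol / the prototype / Marcus). No fact matches that background with a different setting, so 0.
Summary (ii) focuses "Marcus" (the recipient); background same agent, thing, setting (Marisol / the prototype / in August). Fact (7) matches that background with recipient = Selin — refutes (ii).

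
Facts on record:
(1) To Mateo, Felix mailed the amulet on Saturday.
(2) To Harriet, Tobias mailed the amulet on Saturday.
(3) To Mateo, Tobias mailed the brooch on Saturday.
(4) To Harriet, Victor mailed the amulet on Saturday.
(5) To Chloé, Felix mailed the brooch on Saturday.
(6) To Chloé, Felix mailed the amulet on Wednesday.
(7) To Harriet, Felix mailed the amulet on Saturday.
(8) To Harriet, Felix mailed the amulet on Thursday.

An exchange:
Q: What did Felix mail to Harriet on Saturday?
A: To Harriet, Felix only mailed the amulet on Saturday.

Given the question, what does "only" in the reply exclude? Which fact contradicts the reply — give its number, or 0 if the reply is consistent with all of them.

The question "What did ...?" targets the thing, so in the reply the focus falls on "the amulet".
So "only" ranges over things; the rest (agent = Felix, recipient = Harriet, setting = on Saturday) is presupposed.
No fact keeps agent = Felix, recipient = Harriet, setting = on Saturday while changing the thing; every other fact differs on something backgrounded. The reply stands.
(Fact (8) would refute a reading with focus on the setting — but that is not what the question asks.)

0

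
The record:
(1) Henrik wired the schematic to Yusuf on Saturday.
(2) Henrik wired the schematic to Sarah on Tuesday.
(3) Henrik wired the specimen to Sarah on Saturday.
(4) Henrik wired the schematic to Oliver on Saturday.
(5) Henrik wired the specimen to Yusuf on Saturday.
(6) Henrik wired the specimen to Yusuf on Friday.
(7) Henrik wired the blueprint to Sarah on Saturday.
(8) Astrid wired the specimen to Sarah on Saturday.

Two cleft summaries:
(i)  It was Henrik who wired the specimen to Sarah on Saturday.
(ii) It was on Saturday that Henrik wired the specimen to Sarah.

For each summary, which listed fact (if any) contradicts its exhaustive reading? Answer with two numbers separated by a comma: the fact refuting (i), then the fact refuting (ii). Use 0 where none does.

(i): focus "Henrik". Looking for same thing, recipient, setting (the specimen / Sarah / on Saturday) with some other agent — fact (8) has Astrid there. Refuted.
(ii): focus "on Saturday". No fact shares same agent, thing, recipient (Henrik / the specimen / Sarah) with a different setting. 0.

8, 0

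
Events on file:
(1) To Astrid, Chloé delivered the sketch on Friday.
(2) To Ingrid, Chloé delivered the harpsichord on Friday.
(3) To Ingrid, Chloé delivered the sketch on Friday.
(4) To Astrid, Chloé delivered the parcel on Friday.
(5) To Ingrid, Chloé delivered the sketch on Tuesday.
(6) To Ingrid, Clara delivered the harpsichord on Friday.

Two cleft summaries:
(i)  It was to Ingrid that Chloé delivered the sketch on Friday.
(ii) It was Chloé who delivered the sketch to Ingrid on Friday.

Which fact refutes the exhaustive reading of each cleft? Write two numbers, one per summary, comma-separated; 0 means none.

Summary (i) focuses "Ingrid" (the recipient); background same agent, thing, setting (Chloé / the sketch / on Friday). Fact (1) matches that background with recipient = Astrid — refutes (i).
Summary (ii) focuses "Chloé" (the agent); background same thing, recipient, setting (the sketch / Ingrid / on Friday). No fact matches that background with a different agent, so 0.

1, 0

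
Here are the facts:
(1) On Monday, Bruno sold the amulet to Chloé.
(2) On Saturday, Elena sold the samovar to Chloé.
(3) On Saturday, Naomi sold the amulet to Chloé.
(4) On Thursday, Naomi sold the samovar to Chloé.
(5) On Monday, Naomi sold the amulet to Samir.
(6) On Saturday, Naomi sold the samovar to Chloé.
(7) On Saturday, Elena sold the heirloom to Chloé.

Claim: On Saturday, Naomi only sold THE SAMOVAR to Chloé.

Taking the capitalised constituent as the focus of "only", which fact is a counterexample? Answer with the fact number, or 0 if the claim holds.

3

The capitals mark "the samovar" as focus. So "only" rules out other things, with the rest (Naomi as agent and Chloé as recipient and on Saturday as setting) as background.
Fact (3) shares the background but differs in thing (the amulet) — a counterexample.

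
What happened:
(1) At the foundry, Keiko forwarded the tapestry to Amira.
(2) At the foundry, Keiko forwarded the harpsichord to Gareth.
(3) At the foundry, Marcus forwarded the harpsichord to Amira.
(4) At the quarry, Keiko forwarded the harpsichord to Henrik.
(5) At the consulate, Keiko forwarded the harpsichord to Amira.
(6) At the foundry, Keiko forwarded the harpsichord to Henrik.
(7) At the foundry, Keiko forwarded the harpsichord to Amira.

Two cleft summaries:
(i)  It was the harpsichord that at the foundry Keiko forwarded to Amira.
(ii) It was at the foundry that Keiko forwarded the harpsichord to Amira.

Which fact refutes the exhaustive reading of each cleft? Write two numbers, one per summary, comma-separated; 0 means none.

(i): focus "the harpsichord". Looking for Keiko as agent and Amira as recipient and at the foundry as setting with some other thing — fact (1) has the tapestry there. Refuted.
(ii): focus "at the foundry". Looking for Keiko as agent and the harpsichord as thing and Amira as recipient with some other setting — fact (5) has at the consulate there. Refuted.

1, 5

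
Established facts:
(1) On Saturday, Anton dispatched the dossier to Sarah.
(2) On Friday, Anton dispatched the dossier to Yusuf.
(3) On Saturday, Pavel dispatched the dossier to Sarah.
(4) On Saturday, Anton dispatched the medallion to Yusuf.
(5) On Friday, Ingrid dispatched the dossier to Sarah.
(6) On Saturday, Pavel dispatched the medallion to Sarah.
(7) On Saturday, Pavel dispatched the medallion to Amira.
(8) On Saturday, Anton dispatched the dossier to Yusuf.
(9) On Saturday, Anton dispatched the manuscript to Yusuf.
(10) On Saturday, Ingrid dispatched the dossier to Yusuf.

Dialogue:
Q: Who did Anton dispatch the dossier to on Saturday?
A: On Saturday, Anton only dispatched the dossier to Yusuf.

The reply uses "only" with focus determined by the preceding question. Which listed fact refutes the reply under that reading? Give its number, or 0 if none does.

Answering "Who did ... to ...?" puts focus on the recipient — here, "Yusuf".
"Only" then excludes alternative recipients while the background — agent = Anton, thing = the dossier, setting = on Saturday — is held fixed.
Fact (1) keeps agent = Anton, thing = the dossier, setting = on Saturday but has recipient = Sarah; that refutes the reply.
(Fact (2) would refute a reading with focus on the setting — but that is not what the question asks.)

1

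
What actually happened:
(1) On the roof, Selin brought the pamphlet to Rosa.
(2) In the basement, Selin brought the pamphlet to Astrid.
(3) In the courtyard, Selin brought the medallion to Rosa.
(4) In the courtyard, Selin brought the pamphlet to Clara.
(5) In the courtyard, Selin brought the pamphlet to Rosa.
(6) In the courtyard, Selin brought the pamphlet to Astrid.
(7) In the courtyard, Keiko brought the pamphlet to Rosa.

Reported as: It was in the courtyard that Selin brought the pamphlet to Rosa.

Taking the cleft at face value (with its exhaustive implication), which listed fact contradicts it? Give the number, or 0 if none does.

The cleft puts "in the courtyard" in focus and presupposes the open proposition with agent = Selin, thing = the pamphlet, recipient = Rosa.
Exhaustivity: in the courtyard is the only setting satisfying that background.
But fact (1) also has agent = Selin, thing = the pamphlet, recipient = Rosa, with setting = on the roof — so the exhaustive reading fails.

1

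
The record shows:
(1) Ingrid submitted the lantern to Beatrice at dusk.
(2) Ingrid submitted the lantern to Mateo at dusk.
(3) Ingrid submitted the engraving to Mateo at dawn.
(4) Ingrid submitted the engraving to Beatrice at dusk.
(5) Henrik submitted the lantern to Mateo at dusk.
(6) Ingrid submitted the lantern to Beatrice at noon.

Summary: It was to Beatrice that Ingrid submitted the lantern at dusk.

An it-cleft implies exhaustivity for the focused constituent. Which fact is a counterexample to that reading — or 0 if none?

The cleft puts "Beatrice" in focus and presupposes the open proposition with Ingrid as agent and the lantern as thing and at dusk as setting.
Exhaustivity: Beatrice is the only recipient satisfying that background.
Fact (2) shares the background but with recipient = Mateo; exhaustivity is violated.

2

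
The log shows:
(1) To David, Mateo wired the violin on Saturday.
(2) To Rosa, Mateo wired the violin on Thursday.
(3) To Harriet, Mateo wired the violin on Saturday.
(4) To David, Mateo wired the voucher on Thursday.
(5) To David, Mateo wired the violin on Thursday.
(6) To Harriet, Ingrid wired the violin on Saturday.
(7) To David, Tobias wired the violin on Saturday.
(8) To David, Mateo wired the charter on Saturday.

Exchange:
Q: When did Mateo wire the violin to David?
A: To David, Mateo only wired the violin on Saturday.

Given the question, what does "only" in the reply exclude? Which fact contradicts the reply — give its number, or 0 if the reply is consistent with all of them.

5

Answering "When did ...?" puts focus on the setting — here, "on Saturday".
So "only" ranges over settings; the rest (Mateo as agent and the violin as thing and David as recipient) is presupposed.
Fact (5) shares the background with a different setting (on Thursday) — counterexample.
(Fact (3) would refute a reading with focus on the recipient — but that is not what the question asks.)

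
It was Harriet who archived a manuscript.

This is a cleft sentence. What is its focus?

Harriet

In an it-cleft "It was X that/who ...", the clefted constituent X is the focus; the that/who-clause expresses the presupposed open proposition.
Here the focus is "Harriet". The backgrounded (presupposed) material includes "a manuscript".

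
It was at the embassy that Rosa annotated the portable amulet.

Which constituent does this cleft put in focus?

In an it-cleft "It was X that/who ...", the clefted constituent X is the focus; the that/who-clause expresses the presupposed open proposition.
Here the focus is "at the embassy". The backgrounded (presupposed) material includes "Rosa" and "the portable amulet".

at the embassy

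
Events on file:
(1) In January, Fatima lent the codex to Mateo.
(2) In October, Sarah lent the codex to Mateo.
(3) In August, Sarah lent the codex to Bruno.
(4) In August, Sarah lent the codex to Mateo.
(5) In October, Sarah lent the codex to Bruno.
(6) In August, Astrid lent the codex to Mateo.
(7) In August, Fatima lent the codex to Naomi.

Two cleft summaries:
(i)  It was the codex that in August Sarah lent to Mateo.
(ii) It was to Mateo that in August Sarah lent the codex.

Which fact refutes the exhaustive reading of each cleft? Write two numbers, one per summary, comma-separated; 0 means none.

Summary (i) focuses "the codex" (the thing); background Sarah as agent and Mateo as recipient and in August as setting. No fact matches that background with a different thing, so 0.
Summary (ii) focuses "Mateo" (the recipient); background Sarah as agent and the codex as thing and in August as setting. Fact (3) matches that background with recipient = Bruno — refutes (ii).

0, 3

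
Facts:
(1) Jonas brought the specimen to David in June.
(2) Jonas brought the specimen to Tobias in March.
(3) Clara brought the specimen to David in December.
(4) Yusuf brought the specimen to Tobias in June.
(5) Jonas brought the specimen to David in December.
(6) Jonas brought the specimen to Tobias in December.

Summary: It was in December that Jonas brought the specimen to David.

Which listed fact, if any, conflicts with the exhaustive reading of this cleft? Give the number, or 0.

Focus of the cleft: "in December" (the setting). Presupposed background: agent = Jonas, thing = the specimen, recipient = David.
Exhaustivity: in December is the only setting satisfying that background.
Fact (1) shares the background but with setting = in June; exhaustivity is violated.

1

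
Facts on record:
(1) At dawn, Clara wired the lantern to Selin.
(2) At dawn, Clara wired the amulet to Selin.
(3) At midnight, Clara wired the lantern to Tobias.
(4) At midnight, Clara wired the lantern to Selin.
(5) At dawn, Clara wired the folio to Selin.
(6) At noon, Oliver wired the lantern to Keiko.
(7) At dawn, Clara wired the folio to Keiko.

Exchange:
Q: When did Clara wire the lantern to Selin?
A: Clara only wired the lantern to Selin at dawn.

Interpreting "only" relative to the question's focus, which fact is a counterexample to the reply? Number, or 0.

Answering "When did ...?" puts focus on the setting — here, "at dawn".
"Only" then excludes alternative settings while the background — agent = Clara, thing = the lantern, recipient = Selin — is held fixed.
Fact (4) keeps agent = Clara, thing = the lantern, recipient = Selin but has setting = at midnight; that refutes the reply.
(Fact (2) would refute a reading with focus on the thing — but that is not what the question asks.)

4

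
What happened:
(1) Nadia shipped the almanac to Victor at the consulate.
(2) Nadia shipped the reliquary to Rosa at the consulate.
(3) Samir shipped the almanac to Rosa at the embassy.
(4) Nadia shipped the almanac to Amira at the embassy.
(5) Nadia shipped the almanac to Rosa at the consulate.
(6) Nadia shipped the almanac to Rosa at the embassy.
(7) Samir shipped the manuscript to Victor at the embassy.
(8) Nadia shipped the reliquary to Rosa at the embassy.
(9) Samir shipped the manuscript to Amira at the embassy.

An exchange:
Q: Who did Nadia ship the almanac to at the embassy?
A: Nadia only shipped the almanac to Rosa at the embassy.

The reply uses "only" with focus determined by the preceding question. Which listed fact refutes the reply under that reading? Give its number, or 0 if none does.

Answering "Who did ... to ...?" puts focus on the recipient — here, "Rosa".
So "only" ranges over recipients; the rest (same agent, thing, setting (Nadia / the almanac / at the embassy)) is presupposed.
Fact (4) shares the background with a different recipient (Amira) — counterexample.
(Fact (5) would refute a reading with focus on the setting — but that is not what the question asks.)

4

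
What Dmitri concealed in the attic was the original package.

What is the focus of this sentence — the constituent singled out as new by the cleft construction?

the original package

In a pseudo-cleft "What ... was X", the post-copular constituent X is the focus.
Here the focus is "the original package". The backgrounded (presupposed) material includes "Dmitri" and "in the attic".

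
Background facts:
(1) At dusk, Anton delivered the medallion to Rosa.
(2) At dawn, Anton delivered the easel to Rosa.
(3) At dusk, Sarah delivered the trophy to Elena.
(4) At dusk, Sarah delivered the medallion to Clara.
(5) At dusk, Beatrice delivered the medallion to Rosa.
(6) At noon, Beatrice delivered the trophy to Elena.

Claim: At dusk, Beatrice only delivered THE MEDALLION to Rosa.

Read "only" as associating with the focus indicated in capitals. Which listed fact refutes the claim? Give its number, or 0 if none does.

The capitals mark "the medallion" as focus. So "only" rules out other things, with the rest (same agent, recipient, setting (Beatrice / Rosa / at dusk)) as background.
Every other fact changes something in the background, not just the thing. Nothing refutes the claim.

0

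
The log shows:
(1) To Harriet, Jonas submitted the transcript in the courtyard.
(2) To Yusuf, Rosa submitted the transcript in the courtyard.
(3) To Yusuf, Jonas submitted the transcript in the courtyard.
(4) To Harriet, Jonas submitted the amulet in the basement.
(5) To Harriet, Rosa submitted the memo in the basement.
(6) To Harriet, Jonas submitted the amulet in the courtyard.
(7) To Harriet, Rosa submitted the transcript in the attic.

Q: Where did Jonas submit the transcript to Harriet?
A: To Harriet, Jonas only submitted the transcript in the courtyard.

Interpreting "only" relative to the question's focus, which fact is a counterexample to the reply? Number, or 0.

The question "Where did ...?" targets the setting, so in the reply the focus falls on "in the courtyard".
"Only" then excludes alternative settings while the background — agent = Jonas, thing = the transcript, recipient = Harriet — is held fixed.
No fact keeps agent = Jonas, thing = the transcript, recipient = Harriet while changing the setting; every other fact differs on something backgrounded. The reply stands.
(Fact (3) would refute a reading with focus on the recipient — but that is not what the question asks.)

0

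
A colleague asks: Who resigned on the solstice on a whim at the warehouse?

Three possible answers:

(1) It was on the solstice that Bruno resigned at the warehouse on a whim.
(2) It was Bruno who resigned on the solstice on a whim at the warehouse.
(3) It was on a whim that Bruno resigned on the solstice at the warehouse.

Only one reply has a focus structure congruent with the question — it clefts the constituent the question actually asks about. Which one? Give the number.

The question word "who" targets the subject (agent).
Option (1) clefts "on the solstice" — the time, not what was asked.
Option (2) clefts "Bruno" — that matches what the question asks about.
Option (3) clefts "on a whim" — the manner, not what was asked.
So the congruent reply is (2).

2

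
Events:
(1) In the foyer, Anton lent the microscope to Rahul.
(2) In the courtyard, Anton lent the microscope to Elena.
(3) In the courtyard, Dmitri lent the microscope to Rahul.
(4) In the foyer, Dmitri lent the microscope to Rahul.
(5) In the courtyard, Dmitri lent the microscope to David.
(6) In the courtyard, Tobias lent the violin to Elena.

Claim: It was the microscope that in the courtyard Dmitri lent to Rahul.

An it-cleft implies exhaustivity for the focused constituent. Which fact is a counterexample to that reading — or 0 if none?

0

The cleft puts "the microscope" in focus and presupposes the open proposition with agent = Dmitri, recipient = Rahul, setting = in the courtyard.
The exhaustive reading says no other thing fits that background.
Every other fact differs from the presupposition on some backgrounded slot, so none challenges the exhaustivity.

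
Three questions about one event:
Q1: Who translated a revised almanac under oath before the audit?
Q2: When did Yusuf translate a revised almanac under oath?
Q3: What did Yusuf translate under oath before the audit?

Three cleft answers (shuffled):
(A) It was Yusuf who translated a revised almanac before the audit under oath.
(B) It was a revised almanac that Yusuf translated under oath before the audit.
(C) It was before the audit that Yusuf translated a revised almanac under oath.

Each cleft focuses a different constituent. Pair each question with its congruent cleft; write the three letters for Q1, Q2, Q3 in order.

Q1 asks about the subject (agent); cleft (A) focuses "Yusuf", which is the subject (agent) — so Q1 → A.
Q2 asks about the time; cleft (C) focuses "before the audit", which is the time — so Q2 → C.
Q3 asks about the direct object; cleft (B) focuses "a revised almanac", which is the direct object — so Q3 → B.
Mapping: Q1→A, Q2→C, Q3→B.

ACB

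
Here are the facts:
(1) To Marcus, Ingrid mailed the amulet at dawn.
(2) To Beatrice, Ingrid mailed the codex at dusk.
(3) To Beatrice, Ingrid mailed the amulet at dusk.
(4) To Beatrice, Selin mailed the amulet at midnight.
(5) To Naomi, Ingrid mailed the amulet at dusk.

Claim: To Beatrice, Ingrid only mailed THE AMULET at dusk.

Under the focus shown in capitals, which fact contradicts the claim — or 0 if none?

2

Focus (in capitals) is "the amulet" — the thing. "Only" excludes alternative things while holding fixed Ingrid as agent and Beatrice as recipient and at dusk as setting.
Fact (2) shares the background but differs in thing (the codex) — a counterexample.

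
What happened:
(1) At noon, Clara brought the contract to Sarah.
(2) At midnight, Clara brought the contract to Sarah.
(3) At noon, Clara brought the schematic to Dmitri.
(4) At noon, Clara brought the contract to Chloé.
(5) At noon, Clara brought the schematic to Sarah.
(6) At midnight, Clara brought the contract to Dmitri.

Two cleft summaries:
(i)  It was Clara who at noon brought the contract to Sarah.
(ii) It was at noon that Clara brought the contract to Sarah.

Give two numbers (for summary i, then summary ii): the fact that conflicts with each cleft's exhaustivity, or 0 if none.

0, 2

(i): focus "Clara". No fact shares same thing, recipient, setting (the contract / Sarah / at noon) with a different agent. 0.
(ii): focus "at noon". Looking for same agent, thing, recipient (Clara / the contract / Sarah) with some other setting — fact (2) has at midnight there. Refuted.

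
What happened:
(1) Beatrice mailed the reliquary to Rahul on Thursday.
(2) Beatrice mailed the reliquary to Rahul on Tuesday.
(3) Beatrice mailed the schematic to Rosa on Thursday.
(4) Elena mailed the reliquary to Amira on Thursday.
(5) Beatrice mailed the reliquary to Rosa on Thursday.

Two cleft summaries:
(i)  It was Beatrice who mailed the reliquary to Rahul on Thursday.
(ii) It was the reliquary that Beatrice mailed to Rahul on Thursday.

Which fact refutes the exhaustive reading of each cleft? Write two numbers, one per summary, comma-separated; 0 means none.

0, 0

(i): focus "Beatrice". No fact shares the reliquary as thing and Rahul as recipient and on Thursday as setting with a different agent. 0.
(ii): focus "the reliquary". No fact shares Beatrice as agent and Rahul as recipient and on Thursday as setting with a different thing. 0.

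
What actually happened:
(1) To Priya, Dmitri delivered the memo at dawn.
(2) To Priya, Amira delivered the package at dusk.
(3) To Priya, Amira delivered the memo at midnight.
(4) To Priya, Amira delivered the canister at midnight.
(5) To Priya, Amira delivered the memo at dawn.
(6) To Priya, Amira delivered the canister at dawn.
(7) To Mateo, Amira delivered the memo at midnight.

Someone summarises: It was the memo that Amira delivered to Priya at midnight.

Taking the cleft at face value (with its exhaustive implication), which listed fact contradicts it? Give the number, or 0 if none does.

4

The cleft puts "the memo" in focus and presupposes the open proposition with Amira as agent and Priya as recipient and at midnight as setting.
The exhaustive reading says no other thing fits that background.
Fact (4) shares the background but with thing = the canister; exhaustivity is violated.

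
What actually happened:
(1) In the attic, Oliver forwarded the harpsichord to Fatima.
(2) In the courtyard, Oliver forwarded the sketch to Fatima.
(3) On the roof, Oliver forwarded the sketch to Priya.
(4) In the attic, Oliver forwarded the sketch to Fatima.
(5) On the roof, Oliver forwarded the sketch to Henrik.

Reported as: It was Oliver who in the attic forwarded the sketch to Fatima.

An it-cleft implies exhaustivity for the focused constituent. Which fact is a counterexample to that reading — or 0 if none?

0

The cleft puts "Oliver" in focus and presupposes the open proposition with same thing, recipient, setting (the sketch / Fatima / in the attic).
Exhaustivity: Oliver is the only agent satisfying that background.
Every other fact differs from the presupposition on some backgrounded slot, so none challenges the exhaustivity.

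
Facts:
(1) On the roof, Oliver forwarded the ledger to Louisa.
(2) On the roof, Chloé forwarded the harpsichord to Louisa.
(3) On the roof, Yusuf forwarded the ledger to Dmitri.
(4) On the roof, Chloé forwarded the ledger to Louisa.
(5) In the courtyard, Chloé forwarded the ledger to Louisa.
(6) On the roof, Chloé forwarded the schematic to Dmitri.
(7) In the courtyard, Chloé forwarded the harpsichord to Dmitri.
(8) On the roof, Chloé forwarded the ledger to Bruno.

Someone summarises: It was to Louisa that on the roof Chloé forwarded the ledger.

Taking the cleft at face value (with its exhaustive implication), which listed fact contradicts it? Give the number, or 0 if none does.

Focus of the cleft: "Louisa" (the recipient). Presupposed background: agent = Chloé, thing = the ledger, setting = on the roof.
Exhaustivity: Louisa is the only recipient satisfying that background.
Fact (8) shares the background but with recipient = Bruno; exhaustivity is violated.

8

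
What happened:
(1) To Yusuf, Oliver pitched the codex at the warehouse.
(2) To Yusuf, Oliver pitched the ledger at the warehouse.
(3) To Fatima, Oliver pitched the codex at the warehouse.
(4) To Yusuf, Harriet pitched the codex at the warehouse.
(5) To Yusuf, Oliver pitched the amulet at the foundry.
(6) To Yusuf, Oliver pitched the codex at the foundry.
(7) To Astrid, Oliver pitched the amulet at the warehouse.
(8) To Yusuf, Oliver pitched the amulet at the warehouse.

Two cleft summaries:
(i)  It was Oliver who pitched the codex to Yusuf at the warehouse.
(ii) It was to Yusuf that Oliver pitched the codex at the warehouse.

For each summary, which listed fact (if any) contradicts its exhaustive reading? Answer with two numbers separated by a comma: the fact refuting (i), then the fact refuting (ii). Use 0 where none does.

4, 3

Summary (i) focuses "Oliver" (the agent); background same thing, recipient, setting (the codex / Yusuf / at the warehouse). Fact (4) matches that background with agent = Harriet — refutes (i).
Summary (ii) focuses "Yusuf" (the recipient); background same agent, thing, setting (Oliver / the codex / at the warehouse). Fact (3) matches that background with recipient = Fatima — refutes (ii).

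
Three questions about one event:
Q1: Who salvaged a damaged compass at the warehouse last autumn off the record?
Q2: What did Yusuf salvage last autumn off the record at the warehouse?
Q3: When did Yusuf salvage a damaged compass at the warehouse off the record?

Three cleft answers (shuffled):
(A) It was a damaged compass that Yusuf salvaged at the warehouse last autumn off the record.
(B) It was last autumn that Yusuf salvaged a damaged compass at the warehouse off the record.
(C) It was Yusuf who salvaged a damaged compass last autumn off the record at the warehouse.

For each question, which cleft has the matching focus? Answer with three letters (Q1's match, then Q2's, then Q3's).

CAB

Q1 asks about the subject (agent); cleft (C) focuses "Yusuf", which is the subject (agent) — so Q1 → C.
Q2 asks about the direct object; cleft (A) focuses "a damaged compass", which is the direct object — so Q2 → A.
Q3 asks about the time; cleft (B) focuses "last autumn", which is the time — so Q3 → B.
Mapping: Q1→C, Q2→A, Q3→B.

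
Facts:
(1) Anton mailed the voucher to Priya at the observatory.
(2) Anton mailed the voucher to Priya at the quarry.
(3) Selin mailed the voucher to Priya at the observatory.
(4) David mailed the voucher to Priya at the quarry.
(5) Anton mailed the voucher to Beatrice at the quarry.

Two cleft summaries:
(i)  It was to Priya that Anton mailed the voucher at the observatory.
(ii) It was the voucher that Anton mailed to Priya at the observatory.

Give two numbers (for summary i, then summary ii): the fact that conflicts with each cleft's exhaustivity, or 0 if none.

0, 0

Summary (i) focuses "Priya" (the recipient); background Anton as agent and the voucher as thing and at the observatory as setting. No fact matches that background with a different recipient, so 0.
Summary (ii) focuses "the voucher" (the thing); background Anton as agent and Priya as recipient and at the observatory as setting. No fact matches that background with a different thing, so 0.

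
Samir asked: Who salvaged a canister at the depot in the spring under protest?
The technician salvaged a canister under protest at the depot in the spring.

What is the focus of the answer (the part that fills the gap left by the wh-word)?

The wh-word "who" asks about the subject (agent).
In the answer, "a canister", "under protest", "in the spring" and "at the depot" are given — repeated from the question.
The constituent filling the subject (agent) gap is "the technician"; that is the focus and would carry nuclear stress.

the technician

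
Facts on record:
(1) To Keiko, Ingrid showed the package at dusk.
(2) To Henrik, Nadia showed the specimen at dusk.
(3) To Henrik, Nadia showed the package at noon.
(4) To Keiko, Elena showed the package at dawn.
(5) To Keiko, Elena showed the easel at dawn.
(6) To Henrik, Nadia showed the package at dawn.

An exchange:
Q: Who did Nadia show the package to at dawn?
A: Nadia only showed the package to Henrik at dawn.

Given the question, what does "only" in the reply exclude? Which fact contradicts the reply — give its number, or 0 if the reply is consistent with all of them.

0

The question "Who did ... to ...?" targets the recipient, so in the reply the focus falls on "Henrik".
"Only" then excludes alternative recipients while the background — agent = Nadia, thing = the package, setting = at dawn — is held fixed.
No fact keeps agent = Nadia, thing = the package, setting = at dawn while changing the recipient; every other fact differs on something backgrounded. The reply stands.
(Fact (3) would refute a reading with focus on the setting — but that is not what the question asks.)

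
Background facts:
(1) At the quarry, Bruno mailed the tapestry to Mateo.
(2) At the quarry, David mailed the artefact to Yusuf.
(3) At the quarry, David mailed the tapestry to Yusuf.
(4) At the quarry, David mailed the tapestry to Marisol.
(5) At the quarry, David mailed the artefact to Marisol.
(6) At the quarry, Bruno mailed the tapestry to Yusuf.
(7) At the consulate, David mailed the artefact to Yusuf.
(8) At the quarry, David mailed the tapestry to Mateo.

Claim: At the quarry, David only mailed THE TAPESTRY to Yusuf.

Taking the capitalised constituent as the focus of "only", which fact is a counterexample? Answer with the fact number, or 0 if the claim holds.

Focus (in capitals) is "the tapestry" — the thing. "Only" excludes alternative things while holding fixed same agent, recipient, setting (David / Yusuf / at the quarry).
Fact (2) matches on same agent, recipient, setting (David / Yusuf / at the quarry), but has thing = the artefact instead. That refutes the claim.

2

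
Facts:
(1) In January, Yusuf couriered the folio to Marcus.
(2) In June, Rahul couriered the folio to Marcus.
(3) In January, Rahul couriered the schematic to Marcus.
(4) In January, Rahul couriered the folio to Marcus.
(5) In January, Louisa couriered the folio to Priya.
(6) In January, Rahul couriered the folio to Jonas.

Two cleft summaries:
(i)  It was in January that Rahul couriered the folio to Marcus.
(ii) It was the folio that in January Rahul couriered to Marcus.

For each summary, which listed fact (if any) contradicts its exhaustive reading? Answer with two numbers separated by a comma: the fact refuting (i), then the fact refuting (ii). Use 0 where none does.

Summary (i) focuses "in January" (the setting); background same agent, thing, recipient (Rahul / the folio / Marcus). Fact (2) matches that background with setting = in June — refutes (i).
Summary (ii) focuses "the folio" (the thing); background same agent, recipient, setting (Rahul / Marcus / in January). Fact (3) matches that background with thing = the schematic — refutes (ii).

2, 3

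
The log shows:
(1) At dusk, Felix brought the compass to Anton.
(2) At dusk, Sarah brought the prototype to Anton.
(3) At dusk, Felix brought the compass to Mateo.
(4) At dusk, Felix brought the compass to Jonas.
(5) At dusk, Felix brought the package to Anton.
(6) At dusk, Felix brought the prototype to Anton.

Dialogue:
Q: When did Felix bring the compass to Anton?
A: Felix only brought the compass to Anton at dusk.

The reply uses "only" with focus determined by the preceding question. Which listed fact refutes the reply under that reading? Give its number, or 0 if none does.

0

Answering "When did ...?" puts focus on the setting — here, "at dusk".
"Only" then excludes alternative settings while the background — agent = Felix, thing = the compass, recipient = Anton — is held fixed.
No listed fact shares that background with another setting. Nothing contradicts the reply.
(Fact (5) would refute a reading with focus on the thing — but that is not what the question asks.)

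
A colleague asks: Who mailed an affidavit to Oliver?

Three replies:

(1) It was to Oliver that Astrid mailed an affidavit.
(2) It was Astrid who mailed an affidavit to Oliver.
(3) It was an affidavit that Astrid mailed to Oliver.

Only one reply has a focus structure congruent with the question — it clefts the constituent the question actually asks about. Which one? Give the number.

The question word "who" targets the subject (agent).
Option (1) clefts "to Oliver" — the recipient, not what was asked.
Option (2) clefts "Astrid" — that matches what the question asks about.
Option (3) clefts "an affidavit" — the direct object, not what was asked.
So the congruent reply is (2).

2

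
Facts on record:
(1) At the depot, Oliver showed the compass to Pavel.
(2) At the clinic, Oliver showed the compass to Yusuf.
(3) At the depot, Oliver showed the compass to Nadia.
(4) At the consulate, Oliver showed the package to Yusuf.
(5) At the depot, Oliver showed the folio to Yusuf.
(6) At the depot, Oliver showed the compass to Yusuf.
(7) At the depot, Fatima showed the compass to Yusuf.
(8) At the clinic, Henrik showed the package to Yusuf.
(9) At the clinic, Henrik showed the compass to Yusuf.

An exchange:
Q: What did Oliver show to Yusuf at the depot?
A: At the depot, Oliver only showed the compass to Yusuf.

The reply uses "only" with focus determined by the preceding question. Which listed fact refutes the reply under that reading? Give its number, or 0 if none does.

5

The question "What did ...?" targets the thing, so in the reply the focus falls on "the compass".
So "only" ranges over things; the rest (agent = Oliver, recipient = Yusuf, setting = at the depot) is presupposed.
Fact (5) keeps agent = Oliver, recipient = Yusuf, setting = at the depot but has thing = the folio; that refutes the reply.
(Fact (2) would refute a reading with focus on the setting — but that is not what the question asks.)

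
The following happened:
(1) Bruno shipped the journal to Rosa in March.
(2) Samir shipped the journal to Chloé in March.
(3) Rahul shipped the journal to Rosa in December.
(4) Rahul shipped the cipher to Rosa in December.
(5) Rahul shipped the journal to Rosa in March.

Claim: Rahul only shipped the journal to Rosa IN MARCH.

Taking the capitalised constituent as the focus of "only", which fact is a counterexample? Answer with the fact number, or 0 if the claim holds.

The capitals mark "in March" as focus. So "only" rules out other settings, with the rest (agent = Rahul, thing = the journal, recipient = Rosa) as background.
Fact (3) matches on agent = Rahul, thing = the journal, recipient = Rosa, but has setting = in December instead. That refutes the claim.

3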